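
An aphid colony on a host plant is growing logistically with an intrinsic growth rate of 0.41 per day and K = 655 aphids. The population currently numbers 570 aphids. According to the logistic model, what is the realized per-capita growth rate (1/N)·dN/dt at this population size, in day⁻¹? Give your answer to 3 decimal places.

(1/N)·dN/dt = r(1 − N/K) = 0.41 × (1 − 570/655).
= 0.41 × 0.12977 = 0.053206.

0.053 per day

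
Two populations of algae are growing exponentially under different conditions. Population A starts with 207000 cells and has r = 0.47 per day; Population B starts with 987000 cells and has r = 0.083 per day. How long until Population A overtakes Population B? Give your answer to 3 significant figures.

4.04 days

Set 207000·e^(0.47t) = 987000·e^(0.083t).
e^((0.47 − 0.083)t) = 987000/207000 → e^(0.387·t) = 4.7681.
0.387·t = ln(4.7681) = 1.562, so t = 1.562/0.387 = 4.036.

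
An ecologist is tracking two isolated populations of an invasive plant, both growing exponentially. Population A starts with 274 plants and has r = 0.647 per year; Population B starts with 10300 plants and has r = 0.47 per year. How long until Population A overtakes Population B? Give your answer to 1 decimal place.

20.5 years

Set 274·e^(0.647t) = 10300·e^(0.47t).
e^((0.647 − 0.47)t) = 10300/274 → e^(0.177·t) = 37.591.
0.177·t = ln(37.591) = 3.6268, so t = 3.6268/0.177 = 20.49.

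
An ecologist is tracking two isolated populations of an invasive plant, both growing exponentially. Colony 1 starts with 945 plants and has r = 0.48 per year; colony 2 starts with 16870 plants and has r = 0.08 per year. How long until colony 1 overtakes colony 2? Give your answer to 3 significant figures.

Set 945·e^(0.48t) = 16870·e^(0.08t).
e^((0.48 − 0.08)t) = 16870/945 → e^(0.4·t) = 17.852.
0.4·t = ln(17.852) = 2.8821, so t = 2.8821/0.4 = 7.2053.

7.21 years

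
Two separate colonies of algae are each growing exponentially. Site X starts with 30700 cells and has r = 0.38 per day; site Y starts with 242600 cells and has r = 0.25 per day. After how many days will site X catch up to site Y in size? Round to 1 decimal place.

Set 30700·e^(0.38t) = 242600·e^(0.25t).
e^((0.38 − 0.25)t) = 242600/30700 → e^(0.13·t) = 7.9023.
0.13·t = ln(7.9023) = 2.0672, so t = 2.0672/0.13 = 15.901.

15.9 days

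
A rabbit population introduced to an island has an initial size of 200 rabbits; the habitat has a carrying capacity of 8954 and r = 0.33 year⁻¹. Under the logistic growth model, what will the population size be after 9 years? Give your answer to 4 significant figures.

2759 rabbits

A = (K − N₀)/N₀ = (8954 − 200)/200 = 43.77.
N(t) = K/(1 + A·e^(−rt)) = 8954/(1 + 43.77×e^(−0.33×9)).
e^(−2.97) = 0.051303; denominator = 1 + 43.77×0.051303 = 3.2455.
N = 8954/3.2455 = 2758.86.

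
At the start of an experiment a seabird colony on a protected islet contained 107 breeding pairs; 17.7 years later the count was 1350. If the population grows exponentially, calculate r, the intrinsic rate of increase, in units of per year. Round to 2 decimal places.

From N(t) = N₀·e^(rt): e^(r·17.7) = 1350/107 = 12.617.
r·17.7 = ln(12.617) = 2.535, so r = 2.535/17.7 = 0.14322.

0.14 per year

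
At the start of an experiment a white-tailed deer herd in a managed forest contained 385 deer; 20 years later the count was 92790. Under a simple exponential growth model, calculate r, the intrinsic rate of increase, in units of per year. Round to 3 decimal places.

0.274 per year

From N(t) = N₀·e^(rt): e^(r·20) = 92790/385 = 241.01.
r·20 = ln(241.01) = 5.4849, so r = 5.4849/20 = 0.27424.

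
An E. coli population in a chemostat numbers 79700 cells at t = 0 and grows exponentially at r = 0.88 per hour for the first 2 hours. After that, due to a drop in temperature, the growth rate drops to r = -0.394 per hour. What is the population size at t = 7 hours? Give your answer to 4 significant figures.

64600 cells

Phase 1: N(2) = 79700·e^(0.88×2) = 79700·e^1.76 = 463251.
Phase 2 runs for 7 − 2 = 5 hours at r = -0.394.
N(7) = 463251·e^(-0.394×5) = 463251·e^-1.97 = 64603.6.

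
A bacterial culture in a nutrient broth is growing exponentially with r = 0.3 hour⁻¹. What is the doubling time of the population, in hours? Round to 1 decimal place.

Doubling time t_d = ln(2)/r = 0.6931/0.3 = 2.3105.

2.3 hours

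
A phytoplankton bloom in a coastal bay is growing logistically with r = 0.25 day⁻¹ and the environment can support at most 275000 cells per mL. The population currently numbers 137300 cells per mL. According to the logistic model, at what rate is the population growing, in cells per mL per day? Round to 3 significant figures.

dN/dt = rN(1 − N/K) = 0.25 × 137300 × (1 − 137300/275000).
1 − 137300/275000 = 0.50073; dN/dt = 0.25 × 137300 × 0.50073 = 17187.

17200 cells per mL per day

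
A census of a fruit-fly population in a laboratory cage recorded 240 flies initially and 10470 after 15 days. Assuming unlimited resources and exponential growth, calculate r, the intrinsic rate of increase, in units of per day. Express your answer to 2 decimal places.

From N(t) = N₀·e^(rt): e^(r·15) = 10470/240 = 43.625.
r·15 = ln(43.625) = 3.7756, so r = 3.7756/15 = 0.25171.

0.25 per day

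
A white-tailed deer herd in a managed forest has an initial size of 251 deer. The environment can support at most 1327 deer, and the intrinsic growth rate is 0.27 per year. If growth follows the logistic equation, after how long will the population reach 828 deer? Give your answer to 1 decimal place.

A = (K − N₀)/N₀ = (1327 − 251)/251 = 4.2869.
Solve 1327/(1 + 4.2869·e^(−0.27t)) = 828: 1 + 4.2869·e^(−0.27t) = 1.6027, so e^(−0.27t) = 0.140583.
−0.27·t = ln(0.140583) = -1.962, so t = 1.962/0.27 = 7.2665.

7.3 years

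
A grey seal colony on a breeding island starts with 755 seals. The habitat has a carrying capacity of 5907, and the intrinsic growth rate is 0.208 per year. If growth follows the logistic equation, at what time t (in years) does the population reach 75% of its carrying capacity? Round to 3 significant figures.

14.5 years

A = (K − N₀)/N₀ = (5907 − 755)/755 = 6.8238.
Solve 5907/(1 + 6.8238·e^(−0.208t)) = 4430.25: 1 + 6.8238·e^(−0.208t) = 1.3333, so e^(−0.208t) = 0.0488483.
−0.208·t = ln(0.0488483) = -3.019, so t = 3.019/0.208 = 14.515.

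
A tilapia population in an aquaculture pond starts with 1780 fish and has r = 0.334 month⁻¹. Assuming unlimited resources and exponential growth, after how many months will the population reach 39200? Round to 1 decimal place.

9.3 months

Set N₀·e^(rt) = 39200: e^(0.334·t) = 39200/1780 = 22.022.
0.334·t = ln(22.022) = 3.0921, so t = 3.0921/0.334 = 9.2577.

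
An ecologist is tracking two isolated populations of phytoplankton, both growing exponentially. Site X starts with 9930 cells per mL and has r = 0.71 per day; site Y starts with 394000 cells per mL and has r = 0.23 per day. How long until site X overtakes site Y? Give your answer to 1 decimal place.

7.7 days

Set 9930·e^(0.71t) = 394000·e^(0.23t).
e^((0.71 − 0.23)t) = 394000/9930 → e^(0.48·t) = 39.678.
0.48·t = ln(39.678) = 3.6808, so t = 3.6808/0.48 = 7.6683.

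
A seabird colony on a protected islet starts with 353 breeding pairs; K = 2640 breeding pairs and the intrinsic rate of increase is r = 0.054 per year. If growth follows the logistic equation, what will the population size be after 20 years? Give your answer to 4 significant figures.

825.0 breeding pairs

A = (K − N₀)/N₀ = (2640 − 353)/353 = 6.4788.
N(t) = K/(1 + A·e^(−rt)) = 2640/(1 + 6.4788×e^(−0.054×20)).
e^(−1.08) = 0.3396; denominator = 1 + 6.4788×0.3396 = 3.2002.
N = 2640/3.2002 = 824.96.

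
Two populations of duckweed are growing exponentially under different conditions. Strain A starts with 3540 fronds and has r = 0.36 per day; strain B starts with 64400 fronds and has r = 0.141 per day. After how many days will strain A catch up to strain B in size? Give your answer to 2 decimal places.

Set 3540·e^(0.36t) = 64400·e^(0.141t).
e^((0.36 − 0.141)t) = 64400/3540 → e^(0.219·t) = 18.192.
0.219·t = ln(18.192) = 2.901, so t = 2.901/0.219 = 13.247.

13.25 days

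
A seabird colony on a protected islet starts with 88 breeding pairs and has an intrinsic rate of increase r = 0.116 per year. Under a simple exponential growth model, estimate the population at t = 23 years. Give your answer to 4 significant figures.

1268 breeding pairs

N(t) = N₀·e^(rt) = 88 × e^(0.116×23) = 88 × e^2.668.
e^2.668 ≈ 14.411, so N ≈ 88 × 14.411 = 1268.18.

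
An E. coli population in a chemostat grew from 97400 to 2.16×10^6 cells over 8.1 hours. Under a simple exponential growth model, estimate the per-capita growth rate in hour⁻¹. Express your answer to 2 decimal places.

0.38 per hour

From N(t) = N₀·e^(rt): e^(r·8.1) = 2.16×10^6/97400 = 22.177.
r·8.1 = ln(22.177) = 3.099, so r = 3.099/8.1 = 0.3826.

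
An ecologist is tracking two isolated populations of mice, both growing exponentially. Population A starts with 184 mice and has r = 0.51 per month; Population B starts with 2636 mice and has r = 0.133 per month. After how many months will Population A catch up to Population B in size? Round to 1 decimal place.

7.1 months

Set 184·e^(0.51t) = 2636·e^(0.133t).
e^((0.51 − 0.133)t) = 2636/184 → e^(0.377·t) = 14.326.
0.377·t = ln(14.326) = 2.6621, so t = 2.6621/0.377 = 7.0612.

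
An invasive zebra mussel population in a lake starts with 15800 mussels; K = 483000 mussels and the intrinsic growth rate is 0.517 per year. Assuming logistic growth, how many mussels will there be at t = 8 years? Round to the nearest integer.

327965 mussels

A = (K − N₀)/N₀ = (483000 − 15800)/15800 = 29.57.
N(t) = K/(1 + A·e^(−rt)) = 483000/(1 + 29.57×e^(−0.517×8)).
e^(−4.136) = 0.015987; denominator = 1 + 29.57×0.015987 = 1.4727.
N = 483000/1.4727 = 327965.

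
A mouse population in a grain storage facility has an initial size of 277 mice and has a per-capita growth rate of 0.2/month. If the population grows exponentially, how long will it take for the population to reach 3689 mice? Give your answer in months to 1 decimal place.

Set N₀·e^(rt) = 3689: e^(0.2·t) = 3689/277 = 13.318.
0.2·t = ln(13.318) = 2.5891, so t = 2.5891/0.2 = 12.945.

12.9 months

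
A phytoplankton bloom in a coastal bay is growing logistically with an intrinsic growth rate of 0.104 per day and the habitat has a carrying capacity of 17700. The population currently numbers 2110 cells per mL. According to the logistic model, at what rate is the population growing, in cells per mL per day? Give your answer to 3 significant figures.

dN/dt = rN(1 − N/K) = 0.104 × 2110 × (1 − 2110/17700).
1 − 2110/17700 = 0.88079; dN/dt = 0.104 × 2110 × 0.88079 = 193.28.

193 cells per mL per day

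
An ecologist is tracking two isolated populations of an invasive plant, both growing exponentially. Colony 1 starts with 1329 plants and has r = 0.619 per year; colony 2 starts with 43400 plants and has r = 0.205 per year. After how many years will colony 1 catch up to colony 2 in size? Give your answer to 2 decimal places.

8.42 years

Set 1329·e^(0.619t) = 43400·e^(0.205t).
e^((0.619 − 0.205)t) = 43400/1329 → e^(0.414·t) = 32.656.
0.414·t = ln(32.656) = 3.486, so t = 3.486/0.414 = 8.4204.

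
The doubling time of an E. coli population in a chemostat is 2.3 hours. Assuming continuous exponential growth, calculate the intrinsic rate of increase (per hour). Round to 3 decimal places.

0.301 per hour

r = ln(2)/t_d = 0.6931/2.3 = 0.30137.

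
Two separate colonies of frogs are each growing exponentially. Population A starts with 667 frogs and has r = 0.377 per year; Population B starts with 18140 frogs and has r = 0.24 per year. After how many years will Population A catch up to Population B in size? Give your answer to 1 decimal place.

24.1 years

Set 667·e^(0.377t) = 18140·e^(0.24t).
e^((0.377 − 0.24)t) = 18140/667 → e^(0.137·t) = 27.196.
0.137·t = ln(27.196) = 3.3031, so t = 3.3031/0.137 = 24.11.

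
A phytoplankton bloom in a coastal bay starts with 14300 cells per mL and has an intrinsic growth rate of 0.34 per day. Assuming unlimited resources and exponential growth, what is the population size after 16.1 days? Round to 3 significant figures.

N(t) = N₀·e^(rt) = 14300 × e^(0.34×16.1) = 14300 × e^5.474.
e^5.474 ≈ 238.41, so N ≈ 14300 × 238.41 = 3.409291×10^6.

3410000 cells per mL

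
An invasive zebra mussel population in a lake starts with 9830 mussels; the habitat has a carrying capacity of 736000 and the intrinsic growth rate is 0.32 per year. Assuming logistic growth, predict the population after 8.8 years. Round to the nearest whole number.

A = (K − N₀)/N₀ = (736000 − 9830)/9830 = 73.873.
N(t) = K/(1 + A·e^(−rt)) = 736000/(1 + 73.873×e^(−0.32×8.8)).
e^(−2.816) = 0.059845; denominator = 1 + 73.873×0.059845 = 5.4209.
N = 736000/5.4209 = 135771.

135771 mussels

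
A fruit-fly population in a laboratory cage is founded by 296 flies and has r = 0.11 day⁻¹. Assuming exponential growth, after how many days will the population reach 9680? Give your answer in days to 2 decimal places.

31.70 days

Set N₀·e^(rt) = 9680: e^(0.11·t) = 9680/296 = 32.703.
0.11·t = ln(32.703) = 3.4875, so t = 3.4875/0.11 = 31.704.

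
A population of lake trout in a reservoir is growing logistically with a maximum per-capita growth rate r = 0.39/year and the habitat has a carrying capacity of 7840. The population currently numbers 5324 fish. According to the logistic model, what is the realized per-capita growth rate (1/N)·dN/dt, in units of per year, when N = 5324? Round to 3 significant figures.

0.125 per year

(1/N)·dN/dt = r(1 − N/K) = 0.39 × (1 − 5324/7840).
= 0.39 × 0.32092 = 0.12516.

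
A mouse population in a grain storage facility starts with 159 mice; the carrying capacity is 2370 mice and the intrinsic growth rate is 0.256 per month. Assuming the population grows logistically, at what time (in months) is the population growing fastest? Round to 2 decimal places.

Logistic growth is fastest at N = K/2 = 1185.
A = (K − N₀)/N₀ = 13.906. Set K/(1 + A·e^(−rt)) = K/2 → A·e^(−rt) = 1.
e^(−0.256t) = 1/13.906 = 0.0719132, so t = ln(13.906)/0.256 = 2.6323/0.256 = 10.282.

10.28 months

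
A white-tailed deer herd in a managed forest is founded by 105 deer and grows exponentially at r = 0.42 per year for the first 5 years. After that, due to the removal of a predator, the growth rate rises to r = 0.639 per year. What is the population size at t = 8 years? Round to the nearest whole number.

5831 deer

Phase 1: N(5) = 105·e^(0.42×5) = 105·e^2.1 = 857.448.
Phase 2 runs for 8 − 5 = 3 years at r = 0.639.
N(8) = 857.448·e^(0.639×3) = 857.448·e^1.917 = 5831.1.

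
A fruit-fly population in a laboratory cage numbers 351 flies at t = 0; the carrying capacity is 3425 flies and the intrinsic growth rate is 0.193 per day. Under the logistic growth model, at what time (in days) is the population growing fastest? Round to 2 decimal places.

Logistic growth is fastest at N = K/2 = 1712.5.
A = (K − N₀)/N₀ = 8.7578. Set K/(1 + A·e^(−rt)) = K/2 → A·e^(−rt) = 1.
e^(−0.193t) = 1/8.7578 = 0.114183, so t = ln(8.7578)/0.193 = 2.1699/0.193 = 11.243.

11.24 days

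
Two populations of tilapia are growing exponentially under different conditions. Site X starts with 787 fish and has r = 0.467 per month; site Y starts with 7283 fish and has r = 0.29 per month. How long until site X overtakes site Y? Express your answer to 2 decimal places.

12.57 months

Set 787·e^(0.467t) = 7283·e^(0.29t).
e^((0.467 − 0.29)t) = 7283/787 → e^(0.177·t) = 9.2541.
0.177·t = ln(9.2541) = 2.2251, so t = 2.2251/0.177 = 12.571.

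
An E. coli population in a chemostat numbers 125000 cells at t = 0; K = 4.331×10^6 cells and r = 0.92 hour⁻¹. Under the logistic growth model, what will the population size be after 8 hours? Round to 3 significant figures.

4240000 cells

A = (K − N₀)/N₀ = (4.331×10^6 − 125000)/125000 = 33.648.
N(t) = K/(1 + A·e^(−rt)) = 4.331×10^6/(1 + 33.648×e^(−0.92×8)).
e^(−7.36) = 0.0006362; denominator = 1 + 33.648×0.0006362 = 1.0214.
N = 4.331×10^6/1.0214 = 4.24023×10^6.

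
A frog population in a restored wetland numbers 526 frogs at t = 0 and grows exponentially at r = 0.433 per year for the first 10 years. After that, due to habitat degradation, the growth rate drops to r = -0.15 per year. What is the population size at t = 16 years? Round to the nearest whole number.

16241 frogs

Phase 1: N(10) = 526·e^(0.433×10) = 526·e^4.33 = 39946.7.
Phase 2 runs for 16 − 10 = 6 years at r = -0.15.
N(16) = 39946.7·e^(-0.15×6) = 39946.7·e^-0.9 = 16241.1.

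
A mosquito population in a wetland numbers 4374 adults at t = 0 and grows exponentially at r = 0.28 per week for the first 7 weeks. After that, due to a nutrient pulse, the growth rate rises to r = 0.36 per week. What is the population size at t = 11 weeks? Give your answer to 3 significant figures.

131000 adults

Phase 1: N(7) = 4374·e^(0.28×7) = 4374·e^1.96 = 31052.5.
Phase 2 runs for 11 − 7 = 4 weeks at r = 0.36.
N(11) = 31052.5·e^(0.36×4) = 31052.5·e^1.44 = 131063.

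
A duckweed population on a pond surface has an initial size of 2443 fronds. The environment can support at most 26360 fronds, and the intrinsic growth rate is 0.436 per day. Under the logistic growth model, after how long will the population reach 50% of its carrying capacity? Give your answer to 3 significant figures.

5.23 days

A = (K − N₀)/N₀ = (26360 − 2443)/2443 = 9.79.
Solve 26360/(1 + 9.79·e^(−0.436t)) = 13180: 1 + 9.79·e^(−0.436t) = 2, so e^(−0.436t) = 0.102145.
−0.436·t = ln(0.102145) = -2.2814, so t = 2.2814/0.436 = 5.2325.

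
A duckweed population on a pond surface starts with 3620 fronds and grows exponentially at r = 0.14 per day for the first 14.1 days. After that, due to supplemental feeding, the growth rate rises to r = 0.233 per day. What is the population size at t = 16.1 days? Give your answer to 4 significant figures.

Phase 1: N(14.1) = 3620·e^(0.14×14.1) = 3620·e^1.974 = 26061.9.
Phase 2 runs for 16.1 − 14.1 = 2 days at r = 0.233.
N(16.1) = 26061.9·e^(0.233×2) = 26061.9·e^0.466 = 41532.4.

41530 fronds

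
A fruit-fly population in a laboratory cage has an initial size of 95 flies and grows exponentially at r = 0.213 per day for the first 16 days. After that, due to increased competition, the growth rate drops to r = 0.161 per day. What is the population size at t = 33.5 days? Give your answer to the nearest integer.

Phase 1: N(16) = 95·e^(0.213×16) = 95·e^3.408 = 2869.45.
Phase 2 runs for 33.5 − 16 = 17.5 days at r = 0.161.
N(33.5) = 2869.45·e^(0.161×17.5) = 2869.45·e^2.817 = 48020.2.

48020 flies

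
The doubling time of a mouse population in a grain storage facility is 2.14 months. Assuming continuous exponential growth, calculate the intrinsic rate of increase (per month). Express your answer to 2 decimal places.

r = ln(2)/t_d = 0.6931/2.14 = 0.3239.

0.32 per month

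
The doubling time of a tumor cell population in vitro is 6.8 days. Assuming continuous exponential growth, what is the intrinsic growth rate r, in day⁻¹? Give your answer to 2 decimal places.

r = ln(2)/t_d = 0.6931/6.8 = 0.10193.

0.10 per day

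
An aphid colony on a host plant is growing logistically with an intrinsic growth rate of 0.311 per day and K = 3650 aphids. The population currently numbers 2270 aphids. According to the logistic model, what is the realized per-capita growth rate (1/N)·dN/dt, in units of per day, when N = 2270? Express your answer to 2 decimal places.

0.12 per day

(1/N)·dN/dt = r(1 − N/K) = 0.311 × (1 − 2270/3650).
= 0.311 × 0.37808 = 0.11758.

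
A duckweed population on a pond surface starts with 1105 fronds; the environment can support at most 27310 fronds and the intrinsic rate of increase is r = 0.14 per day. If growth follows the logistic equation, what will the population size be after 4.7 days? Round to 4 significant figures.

A = (K − N₀)/N₀ = (27310 − 1105)/1105 = 23.715.
N(t) = K/(1 + A·e^(−rt)) = 27310/(1 + 23.715×e^(−0.14×4.7)).
e^(−0.658) = 0.51789; denominator = 1 + 23.715×0.51789 = 13.282.
N = 27310/13.282 = 2056.22.

2056 fronds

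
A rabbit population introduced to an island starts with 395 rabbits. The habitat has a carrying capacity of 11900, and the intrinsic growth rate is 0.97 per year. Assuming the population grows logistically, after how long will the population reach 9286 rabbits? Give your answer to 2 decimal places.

A = (K − N₀)/N₀ = (11900 − 395)/395 = 29.127.
Solve 11900/(1 + 29.127·e^(−0.97t)) = 9286: 1 + 29.127·e^(−0.97t) = 1.2815, so e^(−0.97t) = 0.00966468.
−0.97·t = ln(0.00966468) = -4.6393, so t = 4.6393/0.97 = 4.7828.

4.78 years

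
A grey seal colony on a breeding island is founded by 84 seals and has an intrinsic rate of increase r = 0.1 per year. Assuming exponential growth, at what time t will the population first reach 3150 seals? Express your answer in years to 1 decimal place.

Set N₀·e^(rt) = 3150: e^(0.1·t) = 3150/84 = 37.5.
0.1·t = ln(37.5) = 3.6243, so t = 3.6243/0.1 = 36.243.

36.2 years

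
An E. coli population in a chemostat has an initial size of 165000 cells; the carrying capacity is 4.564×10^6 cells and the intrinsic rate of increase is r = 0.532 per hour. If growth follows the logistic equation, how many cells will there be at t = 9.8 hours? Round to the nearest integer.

3985719 cells

A = (K − N₀)/N₀ = (4.564×10^6 − 165000)/165000 = 26.661.
N(t) = K/(1 + A·e^(−rt)) = 4.564×10^6/(1 + 26.661×e^(−0.532×9.8)).
e^(−5.214) = 0.005442; denominator = 1 + 26.661×0.005442 = 1.1451.
N = 4.564×10^6/1.1451 = 3.985719×10^6.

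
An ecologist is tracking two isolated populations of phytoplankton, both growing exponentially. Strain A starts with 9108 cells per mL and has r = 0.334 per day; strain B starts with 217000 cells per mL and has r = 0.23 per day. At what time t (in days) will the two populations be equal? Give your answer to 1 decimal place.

30.5 days

Set 9108·e^(0.334t) = 217000·e^(0.23t).
e^((0.334 − 0.23)t) = 217000/9108 → e^(0.104·t) = 23.825.
0.104·t = ln(23.825) = 3.1707, so t = 3.1707/0.104 = 30.488.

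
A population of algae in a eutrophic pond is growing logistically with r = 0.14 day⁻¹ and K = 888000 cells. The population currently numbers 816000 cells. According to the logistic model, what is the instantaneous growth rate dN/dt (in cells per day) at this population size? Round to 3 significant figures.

9260 cells per day

dN/dt = rN(1 − N/K) = 0.14 × 816000 × (1 − 816000/888000).
1 − 816000/888000 = 0.081081; dN/dt = 0.14 × 816000 × 0.081081 = 9262.7.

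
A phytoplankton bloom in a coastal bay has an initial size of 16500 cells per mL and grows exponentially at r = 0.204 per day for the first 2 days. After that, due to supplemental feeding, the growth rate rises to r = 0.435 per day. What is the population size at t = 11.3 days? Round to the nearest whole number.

Phase 1: N(2) = 16500·e^(0.204×2) = 16500·e^0.408 = 24812.8.
Phase 2 runs for 11.3 − 2 = 9.3 days at r = 0.435.
N(11.3) = 24812.8·e^(0.435×9.3) = 24812.8·e^4.046 = 1.417798×10^6.

1417798 cells per mL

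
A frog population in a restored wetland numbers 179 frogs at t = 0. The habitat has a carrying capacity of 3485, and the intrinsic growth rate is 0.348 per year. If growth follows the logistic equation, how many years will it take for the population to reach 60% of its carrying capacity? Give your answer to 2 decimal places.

A = (K − N₀)/N₀ = (3485 − 179)/179 = 18.469.
Solve 3485/(1 + 18.469·e^(−0.348t)) = 2091: 1 + 18.469·e^(−0.348t) = 1.6667, so e^(−0.348t) = 0.036096.
−0.348·t = ln(0.036096) = -3.3216, so t = 3.3216/0.348 = 9.5448.

9.54 years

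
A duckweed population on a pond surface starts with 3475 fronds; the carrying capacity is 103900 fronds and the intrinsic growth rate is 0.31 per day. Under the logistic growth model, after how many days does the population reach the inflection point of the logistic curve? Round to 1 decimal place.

Logistic growth is fastest at N = K/2 = 51950.
A = (K − N₀)/N₀ = 28.899. Set K/(1 + A·e^(−rt)) = K/2 → A·e^(−rt) = 1.
e^(−0.31t) = 1/28.899 = 0.0346029, so t = ln(28.899)/0.31 = 3.3638/0.31 = 10.851.

10.9 days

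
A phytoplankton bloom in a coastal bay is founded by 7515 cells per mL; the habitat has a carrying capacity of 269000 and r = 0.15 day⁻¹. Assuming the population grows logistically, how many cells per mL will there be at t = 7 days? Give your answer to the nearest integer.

A = (K − N₀)/N₀ = (269000 − 7515)/7515 = 34.795.
N(t) = K/(1 + A·e^(−rt)) = 269000/(1 + 34.795×e^(−0.15×7)).
e^(−1.05) = 0.34994; denominator = 1 + 34.795×0.34994 = 13.176.
N = 269000/13.176 = 20415.7.

20416 cells per mL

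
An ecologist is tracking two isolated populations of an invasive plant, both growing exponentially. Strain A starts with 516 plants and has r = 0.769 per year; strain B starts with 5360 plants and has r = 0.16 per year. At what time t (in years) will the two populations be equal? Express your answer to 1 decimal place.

3.8 years

Set 516·e^(0.769t) = 5360·e^(0.16t).
e^((0.769 − 0.16)t) = 5360/516 → e^(0.609·t) = 10.388.
0.609·t = ln(10.388) = 2.3406, so t = 2.3406/0.609 = 3.8434.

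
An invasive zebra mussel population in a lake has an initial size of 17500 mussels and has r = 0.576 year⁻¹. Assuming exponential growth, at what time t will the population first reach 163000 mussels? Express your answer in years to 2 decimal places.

3.87 years

Set N₀·e^(rt) = 163000: e^(0.576·t) = 163000/17500 = 9.3143.
0.576·t = ln(9.3143) = 2.2315, so t = 2.2315/0.576 = 3.8742.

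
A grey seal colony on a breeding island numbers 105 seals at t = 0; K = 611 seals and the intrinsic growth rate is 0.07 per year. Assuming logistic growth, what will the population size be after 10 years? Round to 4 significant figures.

180.1 seals

A = (K − N₀)/N₀ = (611 − 105)/105 = 4.819.
N(t) = K/(1 + A·e^(−rt)) = 611/(1 + 4.819×e^(−0.07×10)).
e^(−0.7) = 0.49659; denominator = 1 + 4.819×0.49659 = 3.3931.
N = 611/3.3931 = 180.073.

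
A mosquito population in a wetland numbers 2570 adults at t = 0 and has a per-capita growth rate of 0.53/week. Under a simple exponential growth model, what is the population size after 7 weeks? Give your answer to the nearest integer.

N(t) = N₀·e^(rt) = 2570 × e^(0.53×7) = 2570 × e^3.71.
e^3.71 ≈ 40.854, so N ≈ 2570 × 40.854 = 104994.

104994 adults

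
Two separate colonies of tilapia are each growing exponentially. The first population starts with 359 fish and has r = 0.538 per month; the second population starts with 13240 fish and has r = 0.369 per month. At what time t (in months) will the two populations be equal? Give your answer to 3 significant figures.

21.3 months

Set 359·e^(0.538t) = 13240·e^(0.369t).
e^((0.538 − 0.369)t) = 13240/359 → e^(0.169·t) = 36.88.
0.169·t = ln(36.88) = 3.6077, so t = 3.6077/0.169 = 21.347.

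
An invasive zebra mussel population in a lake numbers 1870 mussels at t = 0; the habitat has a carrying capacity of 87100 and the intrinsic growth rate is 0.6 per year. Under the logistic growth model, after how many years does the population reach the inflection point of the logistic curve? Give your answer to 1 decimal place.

6.4 years

Logistic growth is fastest at N = K/2 = 43550.
A = (K − N₀)/N₀ = 45.578. Set K/(1 + A·e^(−rt)) = K/2 → A·e^(−rt) = 1.
e^(−0.6t) = 1/45.578 = 0.0219406, so t = ln(45.578)/0.6 = 3.8194/0.6 = 6.3657.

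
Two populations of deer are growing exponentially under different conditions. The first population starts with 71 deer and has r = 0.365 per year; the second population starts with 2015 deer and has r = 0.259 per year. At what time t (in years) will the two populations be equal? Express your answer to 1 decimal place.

Set 71·e^(0.365t) = 2015·e^(0.259t).
e^((0.365 − 0.259)t) = 2015/71 → e^(0.106·t) = 28.38.
0.106·t = ln(28.38) = 3.3457, so t = 3.3457/0.106 = 31.563.

31.6 years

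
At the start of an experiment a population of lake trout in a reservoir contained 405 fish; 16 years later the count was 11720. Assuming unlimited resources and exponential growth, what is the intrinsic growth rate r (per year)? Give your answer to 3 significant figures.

0.210 per year

From N(t) = N₀·e^(rt): e^(r·16) = 11720/405 = 28.938.
r·16 = ln(28.938) = 3.3652, so r = 3.3652/16 = 0.21032.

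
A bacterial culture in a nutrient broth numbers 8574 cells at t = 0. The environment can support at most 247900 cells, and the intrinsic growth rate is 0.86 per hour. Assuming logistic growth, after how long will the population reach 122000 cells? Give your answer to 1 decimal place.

3.8 hours

A = (K − N₀)/N₀ = (247900 − 8574)/8574 = 27.913.
Solve 247900/(1 + 27.913·e^(−0.86t)) = 122000: 1 + 27.913·e^(−0.86t) = 2.032, so e^(−0.86t) = 0.0369709.
−0.86·t = ln(0.0369709) = -3.2976, so t = 3.2976/0.86 = 3.8344.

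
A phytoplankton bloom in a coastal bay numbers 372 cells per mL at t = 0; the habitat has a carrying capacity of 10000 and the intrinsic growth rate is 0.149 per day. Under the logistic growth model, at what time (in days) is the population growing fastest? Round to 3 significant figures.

Logistic growth is fastest at N = K/2 = 5000.
A = (K − N₀)/N₀ = 25.882. Set K/(1 + A·e^(−rt)) = K/2 → A·e^(−rt) = 1.
e^(−0.149t) = 1/25.882 = 0.0386373, so t = ln(25.882)/0.149 = 3.2535/0.149 = 21.836.

21.8 days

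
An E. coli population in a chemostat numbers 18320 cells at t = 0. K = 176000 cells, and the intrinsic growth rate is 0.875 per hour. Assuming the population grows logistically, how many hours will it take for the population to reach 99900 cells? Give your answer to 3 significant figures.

2.77 hours

A = (K − N₀)/N₀ = (176000 − 18320)/18320 = 8.607.
Solve 176000/(1 + 8.607·e^(−0.875t)) = 99900: 1 + 8.607·e^(−0.875t) = 1.7618, so e^(−0.875t) = 0.088505.
−0.875·t = ln(0.088505) = -2.4247, so t = 2.4247/0.875 = 2.7711.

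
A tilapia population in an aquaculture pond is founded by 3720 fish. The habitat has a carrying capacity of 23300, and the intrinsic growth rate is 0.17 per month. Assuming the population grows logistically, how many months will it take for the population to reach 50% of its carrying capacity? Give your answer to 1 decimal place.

9.8 months

A = (K − N₀)/N₀ = (23300 − 3720)/3720 = 5.2634.
Solve 23300/(1 + 5.2634·e^(−0.17t)) = 11650: 1 + 5.2634·e^(−0.17t) = 2, so e^(−0.17t) = 0.18999.
−0.17·t = ln(0.18999) = -1.6608, so t = 1.6608/0.17 = 9.7693.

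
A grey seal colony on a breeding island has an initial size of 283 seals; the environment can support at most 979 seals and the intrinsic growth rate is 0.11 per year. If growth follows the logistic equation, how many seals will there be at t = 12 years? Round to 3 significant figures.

A = (K − N₀)/N₀ = (979 − 283)/283 = 2.4594.
N(t) = K/(1 + A·e^(−rt)) = 979/(1 + 2.4594×e^(−0.11×12)).
e^(−1.32) = 0.26714; denominator = 1 + 2.4594×0.26714 = 1.657.
N = 979/1.657 = 590.833.

591 seals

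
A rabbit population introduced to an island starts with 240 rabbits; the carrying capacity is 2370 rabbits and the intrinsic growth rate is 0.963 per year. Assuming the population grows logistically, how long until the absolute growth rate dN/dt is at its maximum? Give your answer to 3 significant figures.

Logistic growth is fastest at N = K/2 = 1185.
A = (K − N₀)/N₀ = 8.875. Set K/(1 + A·e^(−rt)) = K/2 → A·e^(−rt) = 1.
e^(−0.963t) = 1/8.875 = 0.112676, so t = ln(8.875)/0.963 = 2.1832/0.963 = 2.2671.

2.27 years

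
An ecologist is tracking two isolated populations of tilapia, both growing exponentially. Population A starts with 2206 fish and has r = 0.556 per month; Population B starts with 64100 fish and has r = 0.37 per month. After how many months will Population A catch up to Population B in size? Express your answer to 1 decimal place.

18.1 months

Set 2206·e^(0.556t) = 64100·e^(0.37t).
e^((0.556 − 0.37)t) = 64100/2206 → e^(0.186·t) = 29.057.
0.186·t = ln(29.057) = 3.3693, so t = 3.3693/0.186 = 18.114.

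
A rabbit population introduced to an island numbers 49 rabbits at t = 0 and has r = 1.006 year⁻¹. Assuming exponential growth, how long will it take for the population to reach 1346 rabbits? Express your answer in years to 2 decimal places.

3.29 years

Set N₀·e^(rt) = 1346: e^(1.006·t) = 1346/49 = 27.469.
1.006·t = ln(27.469) = 3.3131, so t = 3.3131/1.006 = 3.2933.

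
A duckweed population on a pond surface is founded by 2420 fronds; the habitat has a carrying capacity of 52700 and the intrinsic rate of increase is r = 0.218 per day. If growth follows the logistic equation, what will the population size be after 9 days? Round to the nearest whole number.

A = (K − N₀)/N₀ = (52700 − 2420)/2420 = 20.777.
N(t) = K/(1 + A·e^(−rt)) = 52700/(1 + 20.777×e^(−0.218×9)).
e^(−1.962) = 0.14058; denominator = 1 + 20.777×0.14058 = 3.9207.
N = 52700/3.9207 = 13441.3.

13441 fronds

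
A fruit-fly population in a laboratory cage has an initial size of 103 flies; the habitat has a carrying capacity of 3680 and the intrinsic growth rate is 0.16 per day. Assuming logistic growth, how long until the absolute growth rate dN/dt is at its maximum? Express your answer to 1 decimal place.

Logistic growth is fastest at N = K/2 = 1840.
A = (K − N₀)/N₀ = 34.728. Set K/(1 + A·e^(−rt)) = K/2 → A·e^(−rt) = 1.
e^(−0.16t) = 1/34.728 = 0.0287951, so t = ln(34.728)/0.16 = 3.5476/0.16 = 22.172.

22.2 days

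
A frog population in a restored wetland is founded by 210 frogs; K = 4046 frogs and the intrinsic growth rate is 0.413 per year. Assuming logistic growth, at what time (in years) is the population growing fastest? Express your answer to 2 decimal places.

Logistic growth is fastest at N = K/2 = 2023.
A = (K − N₀)/N₀ = 18.267. Set K/(1 + A·e^(−rt)) = K/2 → A·e^(−rt) = 1.
e^(−0.413t) = 1/18.267 = 0.0547445, so t = ln(18.267)/0.413 = 2.9051/0.413 = 7.0341.

7.03 years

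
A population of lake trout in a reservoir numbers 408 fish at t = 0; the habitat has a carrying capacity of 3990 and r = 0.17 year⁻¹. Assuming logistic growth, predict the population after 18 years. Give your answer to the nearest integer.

2826 fish

A = (K − N₀)/N₀ = (3990 − 408)/408 = 8.7794.
N(t) = K/(1 + A·e^(−rt)) = 3990/(1 + 8.7794×e^(−0.17×18)).
e^(−3.06) = 0.046888; denominator = 1 + 8.7794×0.046888 = 1.4116.
N = 3990/1.4116 = 2826.49.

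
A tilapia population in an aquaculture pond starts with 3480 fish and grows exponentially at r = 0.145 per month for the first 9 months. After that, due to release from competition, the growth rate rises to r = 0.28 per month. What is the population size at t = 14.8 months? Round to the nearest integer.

65107 fish

Phase 1: N(9) = 3480·e^(0.145×9) = 3480·e^1.305 = 12833.2.
Phase 2 runs for 14.8 − 9 = 5.8 months at r = 0.28.
N(14.8) = 12833.2·e^(0.28×5.8) = 12833.2·e^1.624 = 65107.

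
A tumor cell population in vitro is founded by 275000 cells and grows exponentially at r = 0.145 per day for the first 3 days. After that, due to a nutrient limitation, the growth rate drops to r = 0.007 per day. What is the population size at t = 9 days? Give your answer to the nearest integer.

443089 cells

Phase 1: N(3) = 275000·e^(0.145×3) = 275000·e^0.435 = 424865.
Phase 2 runs for 9 − 3 = 6 days at r = 0.007.
N(9) = 424865·e^(0.007×6) = 424865·e^0.042 = 443089.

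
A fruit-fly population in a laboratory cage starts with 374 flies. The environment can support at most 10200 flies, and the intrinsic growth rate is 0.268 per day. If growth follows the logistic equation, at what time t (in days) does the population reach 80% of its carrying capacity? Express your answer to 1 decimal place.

17.4 days

A = (K − N₀)/N₀ = (10200 − 374)/374 = 26.273.
Solve 10200/(1 + 26.273·e^(−0.268t)) = 8160: 1 + 26.273·e^(−0.268t) = 1.25, so e^(−0.268t) = 0.00951557.
−0.268·t = ln(0.00951557) = -4.6548, so t = 4.6548/0.268 = 17.369.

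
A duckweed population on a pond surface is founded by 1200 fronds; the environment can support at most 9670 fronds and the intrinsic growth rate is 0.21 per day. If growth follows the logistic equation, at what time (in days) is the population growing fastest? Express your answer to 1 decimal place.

Logistic growth is fastest at N = K/2 = 4835.
A = (K − N₀)/N₀ = 7.0583. Set K/(1 + A·e^(−rt)) = K/2 → A·e^(−rt) = 1.
e^(−0.21t) = 1/7.0583 = 0.141677, so t = ln(7.0583)/0.21 = 1.9542/0.21 = 9.3058.

9.3 days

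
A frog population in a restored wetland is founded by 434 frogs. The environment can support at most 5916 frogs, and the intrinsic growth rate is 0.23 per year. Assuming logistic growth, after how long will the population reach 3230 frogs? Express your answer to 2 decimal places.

11.83 years

A = (K − N₀)/N₀ = (5916 − 434)/434 = 12.631.
Solve 5916/(1 + 12.631·e^(−0.23t)) = 3230: 1 + 12.631·e^(−0.23t) = 1.8316, so e^(−0.23t) = 0.0658346.
−0.23·t = ln(0.0658346) = -2.7206, so t = 2.7206/0.23 = 11.829.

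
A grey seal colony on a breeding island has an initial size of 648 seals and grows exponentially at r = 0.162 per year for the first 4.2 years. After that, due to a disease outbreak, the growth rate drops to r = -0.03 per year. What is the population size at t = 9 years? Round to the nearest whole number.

Phase 1: N(4.2) = 648·e^(0.162×4.2) = 648·e^0.6804 = 1279.58.
Phase 2 runs for 9 − 4.2 = 4.8 years at r = -0.03.
N(9) = 1279.58·e^(-0.03×4.8) = 1279.58·e^-0.144 = 1107.98.

1108 seals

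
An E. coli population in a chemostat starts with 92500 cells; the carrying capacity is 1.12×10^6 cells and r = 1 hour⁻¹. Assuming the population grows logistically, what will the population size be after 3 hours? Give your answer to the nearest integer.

721166 cells

A = (K − N₀)/N₀ = (1.12×10^6 − 92500)/92500 = 11.108.
N(t) = K/(1 + A·e^(−rt)) = 1.12×10^6/(1 + 11.108×e^(−1×3)).
e^(−3) = 0.049787; denominator = 1 + 11.108×0.049787 = 1.553.
N = 1.12×10^6/1.553 = 721166.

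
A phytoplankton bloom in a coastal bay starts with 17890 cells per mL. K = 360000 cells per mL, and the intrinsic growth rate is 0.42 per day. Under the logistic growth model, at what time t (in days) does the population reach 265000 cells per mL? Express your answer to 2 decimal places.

A = (K − N₀)/N₀ = (360000 − 17890)/17890 = 19.123.
Solve 360000/(1 + 19.123·e^(−0.42t)) = 265000: 1 + 19.123·e^(−0.42t) = 1.3585, so e^(−0.42t) = 0.0187466.
−0.42·t = ln(0.0187466) = -3.9767, so t = 3.9767/0.42 = 9.4684.

9.47 days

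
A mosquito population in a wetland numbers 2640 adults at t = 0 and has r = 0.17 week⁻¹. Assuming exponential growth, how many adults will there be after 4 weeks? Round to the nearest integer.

N(t) = N₀·e^(rt) = 2640 × e^(0.17×4) = 2640 × e^0.68.
e^0.68 ≈ 1.9739, so N ≈ 2640 × 1.9739 = 5211.04.

5211 adults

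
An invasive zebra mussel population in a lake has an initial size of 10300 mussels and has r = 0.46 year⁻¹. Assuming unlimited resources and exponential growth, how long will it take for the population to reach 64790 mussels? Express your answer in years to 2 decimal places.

4.00 years

Set N₀·e^(rt) = 64790: e^(0.46·t) = 64790/10300 = 6.2903.
0.46·t = ln(6.2903) = 1.839, so t = 1.839/0.46 = 3.9978.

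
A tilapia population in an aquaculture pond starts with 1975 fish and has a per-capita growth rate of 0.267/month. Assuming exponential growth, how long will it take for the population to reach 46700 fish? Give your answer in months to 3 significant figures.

11.8 months

Set N₀·e^(rt) = 46700: e^(0.267·t) = 46700/1975 = 23.646.
0.267·t = ln(23.646) = 3.1632, so t = 3.1632/0.267 = 11.847.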